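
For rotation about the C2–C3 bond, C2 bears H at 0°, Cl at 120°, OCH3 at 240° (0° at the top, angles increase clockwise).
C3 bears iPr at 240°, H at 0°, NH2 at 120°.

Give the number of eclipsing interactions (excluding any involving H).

2

Non-H eclipsing pairs: Cl(120°)/NH2(120°); OCH3(240°)/iPr(240°) — 2 interactions.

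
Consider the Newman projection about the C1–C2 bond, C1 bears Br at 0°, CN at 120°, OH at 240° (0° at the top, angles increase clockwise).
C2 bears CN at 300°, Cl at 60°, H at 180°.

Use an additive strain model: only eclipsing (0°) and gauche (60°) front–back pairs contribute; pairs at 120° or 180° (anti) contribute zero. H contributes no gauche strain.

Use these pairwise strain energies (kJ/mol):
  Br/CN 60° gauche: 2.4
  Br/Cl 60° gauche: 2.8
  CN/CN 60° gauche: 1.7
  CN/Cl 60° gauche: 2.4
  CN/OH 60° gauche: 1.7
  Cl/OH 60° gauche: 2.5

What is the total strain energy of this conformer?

9.3 kJ/mol

This conformer (staggered): Br–CN gauche, Br–Cl gauche, CN–Cl gauche, OH–CN gauche; 2.4 + 2.8 + 2.4 + 1.7 = 9.3 kJ/mol.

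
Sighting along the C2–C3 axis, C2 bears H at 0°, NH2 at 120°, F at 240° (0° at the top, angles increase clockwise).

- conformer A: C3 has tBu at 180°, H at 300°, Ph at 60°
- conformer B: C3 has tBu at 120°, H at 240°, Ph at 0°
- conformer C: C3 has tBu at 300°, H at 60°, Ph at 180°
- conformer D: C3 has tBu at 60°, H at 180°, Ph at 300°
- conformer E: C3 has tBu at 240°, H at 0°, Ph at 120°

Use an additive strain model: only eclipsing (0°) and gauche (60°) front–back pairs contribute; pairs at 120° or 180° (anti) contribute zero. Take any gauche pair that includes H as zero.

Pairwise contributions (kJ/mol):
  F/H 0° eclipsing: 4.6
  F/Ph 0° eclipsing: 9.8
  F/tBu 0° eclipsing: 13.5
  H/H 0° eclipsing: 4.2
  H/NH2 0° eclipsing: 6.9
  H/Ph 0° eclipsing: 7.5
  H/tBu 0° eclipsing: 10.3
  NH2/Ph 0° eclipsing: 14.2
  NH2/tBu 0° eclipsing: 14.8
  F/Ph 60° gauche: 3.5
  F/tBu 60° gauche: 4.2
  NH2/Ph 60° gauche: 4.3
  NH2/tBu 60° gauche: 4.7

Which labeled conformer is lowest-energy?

A (staggered): NH2(120°)/tBu(180°) gauche 4.7; NH2(120°)/Ph(60°) gauche 4.3; F(240°)/tBu(180°) gauche 4.2 → 13.2 kJ/mol.
B (eclipsed): H(0°)/Ph(0°) eclipsed 7.5; NH2(120°)/tBu(120°) eclipsed 14.8; F(240°)/H(240°) eclipsed 4.6 → 26.9 kJ/mol.
C (staggered): NH2(120°)/Ph(180°) gauche 4.3; F(240°)/tBu(300°) gauche 4.2; F(240°)/Ph(180°) gauche 3.5 → 12.0 kJ/mol.
D (staggered): NH2(120°)/tBu(60°) gauche 4.7; F(240°)/Ph(300°) gauche 3.5 → 8.2 kJ/mol.
E (eclipsed): H(0°)/H(0°) eclipsed 4.2; NH2(120°)/Ph(120°) eclipsed 14.2; F(240°)/tBu(240°) eclipsed 13.5 → 31.9 kJ/mol.
D has the lowest total (8.2 kJ/mol).

D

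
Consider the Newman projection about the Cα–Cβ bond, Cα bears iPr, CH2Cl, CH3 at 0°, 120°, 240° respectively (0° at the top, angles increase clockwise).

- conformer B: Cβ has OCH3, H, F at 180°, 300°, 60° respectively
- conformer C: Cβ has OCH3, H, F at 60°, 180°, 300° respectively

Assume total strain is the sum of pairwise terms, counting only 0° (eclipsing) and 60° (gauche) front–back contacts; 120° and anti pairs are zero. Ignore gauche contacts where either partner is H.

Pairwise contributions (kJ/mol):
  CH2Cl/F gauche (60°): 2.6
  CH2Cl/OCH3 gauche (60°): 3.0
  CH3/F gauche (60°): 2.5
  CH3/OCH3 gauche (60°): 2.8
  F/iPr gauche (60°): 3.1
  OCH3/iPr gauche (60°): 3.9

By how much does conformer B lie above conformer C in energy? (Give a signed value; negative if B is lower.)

B (staggered): iPr–F gauche, CH2Cl–OCH3 gauche, CH2Cl–F gauche, CH3–OCH3 gauche; 3.1 + 3.0 + 2.6 + 2.8 = 11.5 kJ/mol.
C (staggered): iPr–OCH3 gauche, iPr–F gauche, CH2Cl–OCH3 gauche, CH3–F gauche; 3.9 + 3.1 + 3.0 + 2.5 = 12.5 kJ/mol.
E(B) − E(C) = 11.5 − 12.5 = -1.0 kJ/mol.

-1.0 kJ/mol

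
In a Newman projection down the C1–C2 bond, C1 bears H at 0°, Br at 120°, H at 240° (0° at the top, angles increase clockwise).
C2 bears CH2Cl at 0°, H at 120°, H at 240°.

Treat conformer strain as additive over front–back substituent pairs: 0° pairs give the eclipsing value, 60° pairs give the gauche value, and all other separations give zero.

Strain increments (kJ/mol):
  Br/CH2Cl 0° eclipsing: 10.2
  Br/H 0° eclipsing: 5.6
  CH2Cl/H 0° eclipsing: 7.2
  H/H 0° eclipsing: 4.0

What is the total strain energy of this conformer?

This conformer (eclipsed): H(0°)/CH2Cl(0°) eclipsed 7.2; Br(120°)/H(120°) eclipsed 5.6; H(240°)/H(240°) eclipsed 4.0 → 16.8 kJ/mol.

16.8 kJ/mol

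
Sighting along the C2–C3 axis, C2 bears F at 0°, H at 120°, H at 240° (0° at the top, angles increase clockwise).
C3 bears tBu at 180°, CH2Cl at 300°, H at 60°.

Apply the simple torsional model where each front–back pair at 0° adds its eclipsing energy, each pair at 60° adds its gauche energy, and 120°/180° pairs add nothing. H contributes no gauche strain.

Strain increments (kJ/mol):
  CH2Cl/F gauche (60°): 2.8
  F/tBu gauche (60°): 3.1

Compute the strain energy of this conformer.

2.8 kJ/mol

This conformer (staggered): F(0°)/CH2Cl(300°) gauche 2.8 → 2.8 kJ/mol.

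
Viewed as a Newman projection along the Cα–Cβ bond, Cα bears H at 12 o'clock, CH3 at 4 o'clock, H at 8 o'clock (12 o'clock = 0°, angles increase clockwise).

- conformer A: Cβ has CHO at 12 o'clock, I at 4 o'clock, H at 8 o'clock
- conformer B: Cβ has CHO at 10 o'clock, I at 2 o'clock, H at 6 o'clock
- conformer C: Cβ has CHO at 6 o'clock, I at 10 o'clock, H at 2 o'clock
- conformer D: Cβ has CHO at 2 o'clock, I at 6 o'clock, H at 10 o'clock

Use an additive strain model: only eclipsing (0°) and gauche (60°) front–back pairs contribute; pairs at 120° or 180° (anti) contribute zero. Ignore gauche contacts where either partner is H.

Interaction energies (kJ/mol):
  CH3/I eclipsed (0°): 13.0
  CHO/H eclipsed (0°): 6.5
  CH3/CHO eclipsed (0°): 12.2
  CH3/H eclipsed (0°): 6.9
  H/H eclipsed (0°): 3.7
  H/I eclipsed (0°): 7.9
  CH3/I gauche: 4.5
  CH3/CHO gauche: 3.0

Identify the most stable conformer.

A (eclipsed): H(0°)/CHO(0°) eclipsed 6.5; CH3(120°)/I(120°) eclipsed 13.0; H(240°)/H(240°) eclipsed 3.7 → 23.2 kJ/mol.
B (staggered): CH3(120°)/I(60°) gauche 4.5 → 4.5 kJ/mol.
C (staggered): CH3(120°)/CHO(180°) gauche 3.0 → 3.0 kJ/mol.
D (staggered): CH3(120°)/CHO(60°) gauche 3.0; CH3(120°)/I(180°) gauche 4.5 → 7.5 kJ/mol.
C has the lowest total (3.0 kJ/mol).

C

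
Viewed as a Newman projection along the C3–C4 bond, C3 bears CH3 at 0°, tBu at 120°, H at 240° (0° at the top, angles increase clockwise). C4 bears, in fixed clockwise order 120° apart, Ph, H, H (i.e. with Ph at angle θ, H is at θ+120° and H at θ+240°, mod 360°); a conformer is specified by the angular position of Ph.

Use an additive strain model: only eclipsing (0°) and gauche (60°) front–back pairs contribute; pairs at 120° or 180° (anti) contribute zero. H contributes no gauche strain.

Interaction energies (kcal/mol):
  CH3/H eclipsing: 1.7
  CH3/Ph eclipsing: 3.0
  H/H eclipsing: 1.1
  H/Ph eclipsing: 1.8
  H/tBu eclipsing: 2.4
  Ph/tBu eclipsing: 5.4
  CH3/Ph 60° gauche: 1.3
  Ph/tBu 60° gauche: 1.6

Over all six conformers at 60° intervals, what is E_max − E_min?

Ph at 0° (eclipsed): CH3–Ph eclipsed, tBu–H eclipsed, H–H eclipsed; 3.0 + 2.4 + 1.1 = 6.5 kcal/mol.
Ph at 60° (staggered): CH3–Ph gauche, tBu–Ph gauche; 1.3 + 1.6 = 2.9 kcal/mol.
Ph at 120° (eclipsed): CH3–H eclipsed, tBu–Ph eclipsed, H–H eclipsed; 1.7 + 5.4 + 1.1 = 8.2 kcal/mol.
Ph at 180° (staggered): tBu–Ph gauche; 1.6 = 1.6 kcal/mol.
Ph at 240° (eclipsed): CH3–H eclipsed, tBu–H eclipsed, H–Ph eclipsed; 1.7 + 2.4 + 1.8 = 5.9 kcal/mol.
Ph at 300° (staggered): CH3–Ph gauche; 1.3 = 1.3 kcal/mol.
Max at 120° (8.2 kcal/mol), min at 300° (1.3 kcal/mol); barrier = 6.9 kcal/mol.

6.9 kcal/mol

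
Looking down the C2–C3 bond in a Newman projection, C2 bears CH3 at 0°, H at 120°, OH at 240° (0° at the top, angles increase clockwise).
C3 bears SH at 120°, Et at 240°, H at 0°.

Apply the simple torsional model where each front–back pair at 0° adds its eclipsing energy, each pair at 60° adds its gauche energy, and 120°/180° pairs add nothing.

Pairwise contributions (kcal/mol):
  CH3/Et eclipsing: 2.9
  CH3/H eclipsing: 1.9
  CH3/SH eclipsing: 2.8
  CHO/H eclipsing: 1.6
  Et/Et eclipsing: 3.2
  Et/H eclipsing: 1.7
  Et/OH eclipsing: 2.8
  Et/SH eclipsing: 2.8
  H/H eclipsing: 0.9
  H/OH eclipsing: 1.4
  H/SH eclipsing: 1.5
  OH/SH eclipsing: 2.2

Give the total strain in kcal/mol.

6.2 kcal/mol

This conformer is eclipsed. CH3 at 0° is eclipsed with H at 0° (1.9); H at 120° is eclipsed with SH at 120° (1.5); OH at 240° is eclipsed with Et at 240° (2.8). Total 6.2 kcal/mol.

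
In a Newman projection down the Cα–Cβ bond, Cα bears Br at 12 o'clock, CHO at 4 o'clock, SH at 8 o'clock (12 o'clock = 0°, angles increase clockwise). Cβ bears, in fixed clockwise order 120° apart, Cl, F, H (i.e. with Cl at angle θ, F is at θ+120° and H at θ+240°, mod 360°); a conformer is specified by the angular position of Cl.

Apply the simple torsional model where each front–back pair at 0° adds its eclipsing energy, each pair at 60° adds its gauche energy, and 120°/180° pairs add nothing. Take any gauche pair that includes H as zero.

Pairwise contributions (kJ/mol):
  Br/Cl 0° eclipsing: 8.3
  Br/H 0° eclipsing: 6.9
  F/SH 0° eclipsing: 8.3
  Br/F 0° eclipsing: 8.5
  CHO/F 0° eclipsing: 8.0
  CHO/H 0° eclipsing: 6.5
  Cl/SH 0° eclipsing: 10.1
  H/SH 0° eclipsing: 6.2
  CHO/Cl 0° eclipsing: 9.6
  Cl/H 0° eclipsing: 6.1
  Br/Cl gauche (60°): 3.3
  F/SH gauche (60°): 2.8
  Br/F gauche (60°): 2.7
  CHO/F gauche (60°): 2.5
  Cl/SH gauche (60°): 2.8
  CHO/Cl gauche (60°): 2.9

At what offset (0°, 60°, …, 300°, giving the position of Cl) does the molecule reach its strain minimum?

Cl at 0° is eclipsed. Br at 0° is eclipsed with Cl at 0° (8.3); CHO at 120° is eclipsed with F at 120° (8.0); SH at 240° is eclipsed with H at 240° (6.2). Total 22.5 kJ/mol.
Cl at 60° is staggered. Br at 0° is gauche with Cl at 60° (3.3); CHO at 120° is gauche with Cl at 60° (2.9); CHO at 120° is gauche with F at 180° (2.5); SH at 240° is gauche with F at 180° (2.8). Total 11.5 kJ/mol.
Cl at 120° is eclipsed. Br at 0° is eclipsed with H at 0° (6.9); CHO at 120° is eclipsed with Cl at 120° (9.6); SH at 240° is eclipsed with F at 240° (8.3). Total 24.8 kJ/mol.
Cl at 180° is staggered. Br at 0° is gauche with F at 300° (2.7); CHO at 120° is gauche with Cl at 180° (2.9); SH at 240° is gauche with Cl at 180° (2.8); SH at 240° is gauche with F at 300° (2.8). Total 11.2 kJ/mol.
Cl at 240° is eclipsed. Br at 0° is eclipsed with F at 0° (8.5); CHO at 120° is eclipsed with H at 120° (6.5); SH at 240° is eclipsed with Cl at 240° (10.1). Total 25.1 kJ/mol.
Cl at 300° is staggered. Br at 0° is gauche with Cl at 300° (3.3); Br at 0° is gauche with F at 60° (2.7); CHO at 120° is gauche with F at 60° (2.5); SH at 240° is gauche with Cl at 300° (2.8). Total 11.3 kJ/mol.
The minimum (11.2 kJ/mol) occurs with Cl at 180°.

180°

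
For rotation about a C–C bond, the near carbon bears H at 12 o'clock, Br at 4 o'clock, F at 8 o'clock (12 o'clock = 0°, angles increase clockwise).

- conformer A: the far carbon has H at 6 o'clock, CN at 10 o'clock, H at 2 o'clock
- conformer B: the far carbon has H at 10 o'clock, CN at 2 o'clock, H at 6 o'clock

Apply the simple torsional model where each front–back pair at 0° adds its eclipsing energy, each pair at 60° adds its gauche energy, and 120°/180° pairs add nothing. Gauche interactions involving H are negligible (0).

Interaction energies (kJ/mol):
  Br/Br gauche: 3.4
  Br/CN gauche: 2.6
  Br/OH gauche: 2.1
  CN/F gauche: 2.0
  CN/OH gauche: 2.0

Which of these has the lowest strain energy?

A

A is staggered. F at 240° is gauche with CN at 300° (2.0). Total 2.0 kJ/mol.
B is staggered. Br at 120° is gauche with CN at 60° (2.6). Total 2.6 kJ/mol.
A has the lowest total (2.0 kJ/mol).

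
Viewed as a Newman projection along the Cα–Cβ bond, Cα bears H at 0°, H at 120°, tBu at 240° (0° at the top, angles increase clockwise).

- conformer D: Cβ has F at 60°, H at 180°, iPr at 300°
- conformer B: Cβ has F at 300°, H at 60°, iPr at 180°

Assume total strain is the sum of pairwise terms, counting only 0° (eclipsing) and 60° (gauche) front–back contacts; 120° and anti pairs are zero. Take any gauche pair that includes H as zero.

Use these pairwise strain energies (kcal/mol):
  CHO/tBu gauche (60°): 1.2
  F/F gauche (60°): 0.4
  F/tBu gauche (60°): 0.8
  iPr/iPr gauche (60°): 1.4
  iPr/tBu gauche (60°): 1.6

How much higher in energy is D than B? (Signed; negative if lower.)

D (staggered): tBu–iPr gauche; 1.6 = 1.6 kcal/mol.
B (staggered): tBu–F gauche, tBu–iPr gauche; 0.8 + 1.6 = 2.4 kcal/mol.
E(D) − E(B) = 1.6 − 2.4 = -0.8 kcal/mol.

-0.8 kcal/mol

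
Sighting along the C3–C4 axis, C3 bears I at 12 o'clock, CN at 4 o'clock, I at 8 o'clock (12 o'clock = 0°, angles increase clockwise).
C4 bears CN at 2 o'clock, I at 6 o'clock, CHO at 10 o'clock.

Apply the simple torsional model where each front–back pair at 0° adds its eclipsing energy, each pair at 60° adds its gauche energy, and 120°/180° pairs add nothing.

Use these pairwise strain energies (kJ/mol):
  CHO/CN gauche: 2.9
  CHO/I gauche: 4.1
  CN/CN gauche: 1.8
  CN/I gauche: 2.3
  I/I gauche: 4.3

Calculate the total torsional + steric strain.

18.9 kJ/mol

This conformer (staggered): I–CN gauche, I–CHO gauche, CN–CN gauche, CN–I gauche, I–I gauche, I–CHO gauche; 2.3 + 4.1 + 1.8 + 2.3 + 4.3 + 4.1 = 18.9 kJ/mol.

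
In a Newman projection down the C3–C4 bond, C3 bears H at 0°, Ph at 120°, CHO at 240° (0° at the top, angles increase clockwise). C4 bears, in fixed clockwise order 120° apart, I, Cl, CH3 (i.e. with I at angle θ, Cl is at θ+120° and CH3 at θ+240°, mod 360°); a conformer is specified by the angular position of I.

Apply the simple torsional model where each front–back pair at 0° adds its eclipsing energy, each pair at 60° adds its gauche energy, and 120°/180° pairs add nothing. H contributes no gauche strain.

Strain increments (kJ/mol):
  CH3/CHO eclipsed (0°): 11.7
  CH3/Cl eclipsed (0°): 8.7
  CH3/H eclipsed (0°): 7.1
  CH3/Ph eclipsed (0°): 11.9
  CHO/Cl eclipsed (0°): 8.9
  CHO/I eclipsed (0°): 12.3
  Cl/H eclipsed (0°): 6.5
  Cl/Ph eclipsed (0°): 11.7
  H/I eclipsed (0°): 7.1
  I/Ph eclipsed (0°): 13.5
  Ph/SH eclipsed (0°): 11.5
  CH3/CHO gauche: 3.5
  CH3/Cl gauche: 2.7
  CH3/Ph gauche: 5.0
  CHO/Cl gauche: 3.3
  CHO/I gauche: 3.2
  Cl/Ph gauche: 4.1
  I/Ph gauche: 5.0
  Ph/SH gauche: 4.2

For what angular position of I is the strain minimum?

300°

I at 0° (eclipsed): H(0°)/I(0°) eclipsed 7.1; Ph(120°)/Cl(120°) eclipsed 11.7; CHO(240°)/CH3(240°) eclipsed 11.7 → 30.5 kJ/mol.
I at 60° (staggered): Ph(120°)/I(60°) gauche 5.0; Ph(120°)/Cl(180°) gauche 4.1; CHO(240°)/Cl(180°) gauche 3.3; CHO(240°)/CH3(300°) gauche 3.5 → 15.9 kJ/mol.
I at 120° (eclipsed): H(0°)/CH3(0°) eclipsed 7.1; Ph(120°)/I(120°) eclipsed 13.5; CHO(240°)/Cl(240°) eclipsed 8.9 → 29.5 kJ/mol.
I at 180° (staggered): Ph(120°)/I(180°) gauche 5.0; Ph(120°)/CH3(60°) gauche 5.0; CHO(240°)/I(180°) gauche 3.2; CHO(240°)/Cl(300°) gauche 3.3 → 16.5 kJ/mol.
I at 240° (eclipsed): H(0°)/Cl(0°) eclipsed 6.5; Ph(120°)/CH3(120°) eclipsed 11.9; CHO(240°)/I(240°) eclipsed 12.3 → 30.7 kJ/mol.
I at 300° (staggered): Ph(120°)/Cl(60°) gauche 4.1; Ph(120°)/CH3(180°) gauche 5.0; CHO(240°)/I(300°) gauche 3.2; CHO(240°)/CH3(180°) gauche 3.5 → 15.8 kJ/mol.
The minimum (15.8 kJ/mol) occurs with I at 300°.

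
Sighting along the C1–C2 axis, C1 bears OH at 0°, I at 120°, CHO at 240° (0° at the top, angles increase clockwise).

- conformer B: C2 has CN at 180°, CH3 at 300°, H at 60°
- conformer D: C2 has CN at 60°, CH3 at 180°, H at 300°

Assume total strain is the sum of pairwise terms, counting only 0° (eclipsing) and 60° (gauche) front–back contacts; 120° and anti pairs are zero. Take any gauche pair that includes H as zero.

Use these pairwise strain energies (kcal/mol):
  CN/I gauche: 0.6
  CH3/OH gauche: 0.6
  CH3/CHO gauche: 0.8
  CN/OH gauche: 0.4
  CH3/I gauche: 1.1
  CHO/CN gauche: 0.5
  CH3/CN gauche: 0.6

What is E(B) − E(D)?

B is staggered. OH at 0° is gauche with CH3 at 300° (0.6); I at 120° is gauche with CN at 180° (0.6); CHO at 240° is gauche with CN at 180° (0.5); CHO at 240° is gauche with CH3 at 300° (0.8). Total 2.5 kcal/mol.
D is staggered. OH at 0° is gauche with CN at 60° (0.4); I at 120° is gauche with CN at 60° (0.6); I at 120° is gauche with CH3 at 180° (1.1); CHO at 240° is gauche with CH3 at 180° (0.8). Total 2.9 kcal/mol.
E(B) − E(D) = 2.5 − 2.9 = -0.4 kcal/mol.

-0.4 kcal/mol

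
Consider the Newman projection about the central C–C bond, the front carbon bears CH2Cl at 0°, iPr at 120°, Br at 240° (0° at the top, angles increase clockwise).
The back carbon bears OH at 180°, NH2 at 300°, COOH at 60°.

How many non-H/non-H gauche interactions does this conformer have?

Non-H gauche pairs: CH2Cl(0°)/NH2(300°); CH2Cl(0°)/COOH(60°); iPr(120°)/OH(180°); iPr(120°)/COOH(60°); Br(240°)/OH(180°); Br(240°)/NH2(300°) — 6 interactions.

6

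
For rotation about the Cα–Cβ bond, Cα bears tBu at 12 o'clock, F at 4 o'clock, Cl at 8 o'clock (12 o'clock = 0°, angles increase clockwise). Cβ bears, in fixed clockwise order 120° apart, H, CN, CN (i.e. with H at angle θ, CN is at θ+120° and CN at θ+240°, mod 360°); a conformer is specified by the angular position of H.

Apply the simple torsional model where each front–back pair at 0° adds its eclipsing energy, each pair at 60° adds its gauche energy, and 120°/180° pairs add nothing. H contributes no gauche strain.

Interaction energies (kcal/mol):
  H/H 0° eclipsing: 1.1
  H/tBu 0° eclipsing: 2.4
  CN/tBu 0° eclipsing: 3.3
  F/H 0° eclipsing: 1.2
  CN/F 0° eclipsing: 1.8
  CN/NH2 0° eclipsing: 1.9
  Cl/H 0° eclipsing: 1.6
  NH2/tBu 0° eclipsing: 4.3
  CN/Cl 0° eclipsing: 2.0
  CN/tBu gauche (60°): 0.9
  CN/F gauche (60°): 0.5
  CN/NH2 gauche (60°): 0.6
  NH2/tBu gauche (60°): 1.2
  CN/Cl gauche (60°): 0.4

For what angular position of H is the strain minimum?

60°

H at 0° is eclipsed. tBu at 0° is eclipsed with H at 0° (2.4); F at 120° is eclipsed with CN at 120° (1.8); Cl at 240° is eclipsed with CN at 240° (2.0). Total 6.2 kcal/mol.
H at 60° is staggered. tBu at 0° is gauche with CN at 300° (0.9); F at 120° is gauche with CN at 180° (0.5); Cl at 240° is gauche with CN at 180° (0.4); Cl at 240° is gauche with CN at 300° (0.4). Total 2.2 kcal/mol.
H at 120° is eclipsed. tBu at 0° is eclipsed with CN at 0° (3.3); F at 120° is eclipsed with H at 120° (1.2); Cl at 240° is eclipsed with CN at 240° (2.0). Total 6.5 kcal/mol.
H at 180° is staggered. tBu at 0° is gauche with CN at 300° (0.9); tBu at 0° is gauche with CN at 60° (0.9); F at 120° is gauche with CN at 60° (0.5); Cl at 240° is gauche with CN at 300° (0.4). Total 2.7 kcal/mol.
H at 240° is eclipsed. tBu at 0° is eclipsed with CN at 0° (3.3); F at 120° is eclipsed with CN at 120° (1.8); Cl at 240° is eclipsed with H at 240° (1.6). Total 6.7 kcal/mol.
H at 300° is staggered. tBu at 0° is gauche with CN at 60° (0.9); F at 120° is gauche with CN at 60° (0.5); F at 120° is gauche with CN at 180° (0.5); Cl at 240° is gauche with CN at 180° (0.4). Total 2.3 kcal/mol.
The minimum (2.2 kcal/mol) occurs with H at 60°.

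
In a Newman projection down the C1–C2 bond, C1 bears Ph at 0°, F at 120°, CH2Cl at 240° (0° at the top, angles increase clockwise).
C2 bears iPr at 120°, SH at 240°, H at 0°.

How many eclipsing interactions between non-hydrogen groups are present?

Non-H eclipsing pairs: F(120°)/iPr(120°); CH2Cl(240°)/SH(240°) — 2 interactions.

2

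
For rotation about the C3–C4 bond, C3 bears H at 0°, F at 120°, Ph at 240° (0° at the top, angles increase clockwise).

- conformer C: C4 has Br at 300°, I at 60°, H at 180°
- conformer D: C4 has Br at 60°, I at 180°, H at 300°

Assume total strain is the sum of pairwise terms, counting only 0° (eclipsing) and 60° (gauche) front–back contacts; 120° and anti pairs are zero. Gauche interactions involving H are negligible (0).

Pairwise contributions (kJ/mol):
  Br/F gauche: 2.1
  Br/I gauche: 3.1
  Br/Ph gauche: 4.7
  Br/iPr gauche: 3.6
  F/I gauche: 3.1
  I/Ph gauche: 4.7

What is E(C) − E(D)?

-2.1 kJ/mol

C (staggered): F(120°)/I(60°) gauche 3.1; Ph(240°)/Br(300°) gauche 4.7 → 7.8 kJ/mol.
D (staggered): F(120°)/Br(60°) gauche 2.1; F(120°)/I(180°) gauche 3.1; Ph(240°)/I(180°) gauche 4.7 → 9.9 kJ/mol.
E(C) − E(D) = 7.8 − 9.9 = -2.1 kJ/mol.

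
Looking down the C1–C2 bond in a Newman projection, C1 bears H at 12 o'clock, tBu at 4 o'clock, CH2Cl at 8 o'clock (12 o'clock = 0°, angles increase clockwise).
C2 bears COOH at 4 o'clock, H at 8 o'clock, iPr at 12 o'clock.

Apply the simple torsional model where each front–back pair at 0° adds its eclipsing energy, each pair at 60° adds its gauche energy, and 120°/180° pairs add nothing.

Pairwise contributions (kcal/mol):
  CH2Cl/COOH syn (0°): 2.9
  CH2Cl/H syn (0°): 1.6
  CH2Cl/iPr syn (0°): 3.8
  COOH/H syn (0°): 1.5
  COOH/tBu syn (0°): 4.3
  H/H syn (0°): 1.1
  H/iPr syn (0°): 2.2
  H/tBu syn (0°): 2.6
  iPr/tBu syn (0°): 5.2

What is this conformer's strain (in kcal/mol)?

This conformer (eclipsed): H(0°)/iPr(0°) eclipsed 2.2; tBu(120°)/COOH(120°) eclipsed 4.3; CH2Cl(240°)/H(240°) eclipsed 1.6 → 8.1 kcal/mol.

8.1 kcal/mol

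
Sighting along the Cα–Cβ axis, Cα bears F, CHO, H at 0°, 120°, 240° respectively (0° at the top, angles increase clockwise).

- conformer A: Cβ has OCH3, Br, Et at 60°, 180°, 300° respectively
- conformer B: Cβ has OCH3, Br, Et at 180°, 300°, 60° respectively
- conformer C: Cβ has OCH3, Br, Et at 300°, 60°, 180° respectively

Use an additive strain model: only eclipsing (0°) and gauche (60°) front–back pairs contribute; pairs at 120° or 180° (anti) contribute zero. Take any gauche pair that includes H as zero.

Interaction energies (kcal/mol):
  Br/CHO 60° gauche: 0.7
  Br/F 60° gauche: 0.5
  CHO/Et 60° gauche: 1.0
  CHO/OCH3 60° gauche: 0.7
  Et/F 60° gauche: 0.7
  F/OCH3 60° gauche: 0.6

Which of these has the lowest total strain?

A

A (staggered): F–OCH3 gauche, F–Et gauche, CHO–OCH3 gauche, CHO–Br gauche; 0.6 + 0.7 + 0.7 + 0.7 = 2.7 kcal/mol.
B (staggered): F–Br gauche, F–Et gauche, CHO–OCH3 gauche, CHO–Et gauche; 0.5 + 0.7 + 0.7 + 1.0 = 2.9 kcal/mol.
C (staggered): F–OCH3 gauche, F–Br gauche, CHO–Br gauche, CHO–Et gauche; 0.6 + 0.5 + 0.7 + 1.0 = 2.8 kcal/mol.
A has the lowest total (2.7 kcal/mol).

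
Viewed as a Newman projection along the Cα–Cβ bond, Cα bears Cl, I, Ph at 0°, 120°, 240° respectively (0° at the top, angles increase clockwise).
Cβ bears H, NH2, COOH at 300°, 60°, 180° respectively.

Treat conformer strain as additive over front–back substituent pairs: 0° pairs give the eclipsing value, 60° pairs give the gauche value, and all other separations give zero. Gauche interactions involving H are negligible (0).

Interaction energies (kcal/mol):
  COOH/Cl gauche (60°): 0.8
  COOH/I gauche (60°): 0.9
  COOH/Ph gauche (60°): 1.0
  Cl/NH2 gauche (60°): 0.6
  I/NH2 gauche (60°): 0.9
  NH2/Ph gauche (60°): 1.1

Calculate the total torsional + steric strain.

3.4 kcal/mol

This conformer (staggered): Cl(0°)/NH2(60°) gauche 0.6; I(120°)/NH2(60°) gauche 0.9; I(120°)/COOH(180°) gauche 0.9; Ph(240°)/COOH(180°) gauche 1.0 → 3.4 kcal/mol.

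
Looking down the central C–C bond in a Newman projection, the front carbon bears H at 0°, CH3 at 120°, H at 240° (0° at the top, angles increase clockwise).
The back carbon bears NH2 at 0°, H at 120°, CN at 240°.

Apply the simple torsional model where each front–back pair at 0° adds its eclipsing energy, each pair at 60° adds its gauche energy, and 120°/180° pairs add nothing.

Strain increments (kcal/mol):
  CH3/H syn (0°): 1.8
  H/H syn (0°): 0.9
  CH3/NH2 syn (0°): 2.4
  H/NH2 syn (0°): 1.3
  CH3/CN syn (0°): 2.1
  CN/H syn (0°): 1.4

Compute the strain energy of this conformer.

4.5 kcal/mol

This conformer (eclipsed): H–NH2 eclipsed, CH3–H eclipsed, H–CN eclipsed; 1.3 + 1.8 + 1.4 = 4.5 kcal/mol.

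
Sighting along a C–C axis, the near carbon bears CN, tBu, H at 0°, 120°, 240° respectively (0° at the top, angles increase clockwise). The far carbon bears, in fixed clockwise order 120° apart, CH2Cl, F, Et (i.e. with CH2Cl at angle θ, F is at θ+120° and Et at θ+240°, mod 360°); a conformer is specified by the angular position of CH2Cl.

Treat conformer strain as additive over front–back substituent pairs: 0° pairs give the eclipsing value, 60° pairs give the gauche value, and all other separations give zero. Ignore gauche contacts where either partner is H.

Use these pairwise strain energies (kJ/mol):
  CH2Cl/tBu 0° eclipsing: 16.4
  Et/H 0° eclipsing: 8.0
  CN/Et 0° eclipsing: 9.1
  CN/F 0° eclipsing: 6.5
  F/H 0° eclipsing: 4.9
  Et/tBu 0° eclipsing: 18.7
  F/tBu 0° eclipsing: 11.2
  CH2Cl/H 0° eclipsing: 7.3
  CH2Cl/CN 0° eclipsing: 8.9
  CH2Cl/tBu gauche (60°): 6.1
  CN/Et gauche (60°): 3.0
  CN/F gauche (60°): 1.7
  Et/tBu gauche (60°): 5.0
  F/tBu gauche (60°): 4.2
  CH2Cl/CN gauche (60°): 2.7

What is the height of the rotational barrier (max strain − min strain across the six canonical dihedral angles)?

18.9 kJ/mol

CH2Cl at 0° (eclipsed): CN–CH2Cl eclipsed, tBu–F eclipsed, H–Et eclipsed; 8.9 + 11.2 + 8.0 = 28.1 kJ/mol.
CH2Cl at 60° (staggered): CN–CH2Cl gauche, CN–Et gauche, tBu–CH2Cl gauche, tBu–F gauche; 2.7 + 3.0 + 6.1 + 4.2 = 16.0 kJ/mol.
CH2Cl at 120° (eclipsed): CN–Et eclipsed, tBu–CH2Cl eclipsed, H–F eclipsed; 9.1 + 16.4 + 4.9 = 30.4 kJ/mol.
CH2Cl at 180° (staggered): CN–F gauche, CN–Et gauche, tBu–CH2Cl gauche, tBu–Et gauche; 1.7 + 3.0 + 6.1 + 5.0 = 15.8 kJ/mol.
CH2Cl at 240° (eclipsed): CN–F eclipsed, tBu–Et eclipsed, H–CH2Cl eclipsed; 6.5 + 18.7 + 7.3 = 32.5 kJ/mol.
CH2Cl at 300° (staggered): CN–CH2Cl gauche, CN–F gauche, tBu–F gauche, tBu–Et gauche; 2.7 + 1.7 + 4.2 + 5.0 = 13.6 kJ/mol.
Max at 240° (32.5 kJ/mol), min at 300° (13.6 kJ/mol); barrier = 18.9 kJ/mol.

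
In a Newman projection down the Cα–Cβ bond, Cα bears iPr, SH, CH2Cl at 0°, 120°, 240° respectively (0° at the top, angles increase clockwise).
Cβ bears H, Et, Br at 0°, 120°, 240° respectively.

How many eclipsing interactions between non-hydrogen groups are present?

Non-H eclipsing pairs: SH(120°)/Et(120°); CH2Cl(240°)/Br(240°) — 2 interactions.

2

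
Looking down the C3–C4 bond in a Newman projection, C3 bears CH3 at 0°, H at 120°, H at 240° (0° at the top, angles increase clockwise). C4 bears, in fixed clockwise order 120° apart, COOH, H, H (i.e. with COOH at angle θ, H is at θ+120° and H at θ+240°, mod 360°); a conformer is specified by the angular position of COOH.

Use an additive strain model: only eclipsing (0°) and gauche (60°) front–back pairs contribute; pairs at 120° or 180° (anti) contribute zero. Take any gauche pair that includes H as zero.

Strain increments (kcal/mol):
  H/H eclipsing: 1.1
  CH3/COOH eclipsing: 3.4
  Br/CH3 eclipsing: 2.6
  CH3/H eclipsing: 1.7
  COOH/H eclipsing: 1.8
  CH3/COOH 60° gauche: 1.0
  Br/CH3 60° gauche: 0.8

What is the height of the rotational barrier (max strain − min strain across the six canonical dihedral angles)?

5.6 kcal/mol

COOH at 0° (eclipsed): CH3(0°)/COOH(0°) eclipsed 3.4; H(120°)/H(120°) eclipsed 1.1; H(240°)/H(240°) eclipsed 1.1 → 5.6 kcal/mol.
COOH at 60° (staggered): CH3(0°)/COOH(60°) gauche 1.0 → 1.0 kcal/mol.
COOH at 120° (eclipsed): CH3(0°)/H(0°) eclipsed 1.7; H(120°)/COOH(120°) eclipsed 1.8; H(240°)/H(240°) eclipsed 1.1 → 4.6 kcal/mol.
COOH at 180° (staggered): no non-H gauche contacts → 0.0 kcal/mol.
COOH at 240° (eclipsed): CH3(0°)/H(0°) eclipsed 1.7; H(120°)/H(120°) eclipsed 1.1; H(240°)/COOH(240°) eclipsed 1.8 → 4.6 kcal/mol.
COOH at 300° (staggered): CH3(0°)/COOH(300°) gauche 1.0 → 1.0 kcal/mol.
Max at 0° (5.6 kcal/mol), min at 180° (0.0 kcal/mol); barrier = 5.6 kcal/mol.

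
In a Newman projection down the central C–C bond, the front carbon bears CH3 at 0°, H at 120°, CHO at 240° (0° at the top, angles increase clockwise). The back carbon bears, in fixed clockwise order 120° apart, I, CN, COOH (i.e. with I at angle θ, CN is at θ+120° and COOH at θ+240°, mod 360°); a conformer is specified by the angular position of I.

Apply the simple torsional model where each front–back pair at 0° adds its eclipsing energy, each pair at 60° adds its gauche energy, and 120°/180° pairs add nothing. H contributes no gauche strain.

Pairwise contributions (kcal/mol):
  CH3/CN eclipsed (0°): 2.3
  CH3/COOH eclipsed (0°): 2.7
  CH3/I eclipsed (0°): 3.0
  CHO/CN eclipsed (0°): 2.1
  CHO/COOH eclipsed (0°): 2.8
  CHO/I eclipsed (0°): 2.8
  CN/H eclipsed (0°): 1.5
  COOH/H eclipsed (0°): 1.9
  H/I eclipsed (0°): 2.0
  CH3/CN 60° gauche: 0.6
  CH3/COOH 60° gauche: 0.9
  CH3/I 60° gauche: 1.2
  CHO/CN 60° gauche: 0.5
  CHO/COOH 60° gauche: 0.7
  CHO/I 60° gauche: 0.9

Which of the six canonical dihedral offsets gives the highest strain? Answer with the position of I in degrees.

I at 0° (eclipsed): CH3(0°)/I(0°) eclipsed 3.0; H(120°)/CN(120°) eclipsed 1.5; CHO(240°)/COOH(240°) eclipsed 2.8 → 7.3 kcal/mol.
I at 60° (staggered): CH3(0°)/I(60°) gauche 1.2; CH3(0°)/COOH(300°) gauche 0.9; CHO(240°)/CN(180°) gauche 0.5; CHO(240°)/COOH(300°) gauche 0.7 → 3.3 kcal/mol.
I at 120° (eclipsed): CH3(0°)/COOH(0°) eclipsed 2.7; H(120°)/I(120°) eclipsed 2.0; CHO(240°)/CN(240°) eclipsed 2.1 → 6.8 kcal/mol.
I at 180° (staggered): CH3(0°)/CN(300°) gauche 0.6; CH3(0°)/COOH(60°) gauche 0.9; CHO(240°)/I(180°) gauche 0.9; CHO(240°)/CN(300°) gauche 0.5 → 2.9 kcal/mol.
I at 240° (eclipsed): CH3(0°)/CN(0°) eclipsed 2.3; H(120°)/COOH(120°) eclipsed 1.9; CHO(240°)/I(240°) eclipsed 2.8 → 7.0 kcal/mol.
I at 300° (staggered): CH3(0°)/I(300°) gauche 1.2; CH3(0°)/CN(60°) gauche 0.6; CHO(240°)/I(300°) gauche 0.9; CHO(240°)/COOH(180°) gauche 0.7 → 3.4 kcal/mol.
The maximum (7.3 kcal/mol) occurs with I at 0°.

0°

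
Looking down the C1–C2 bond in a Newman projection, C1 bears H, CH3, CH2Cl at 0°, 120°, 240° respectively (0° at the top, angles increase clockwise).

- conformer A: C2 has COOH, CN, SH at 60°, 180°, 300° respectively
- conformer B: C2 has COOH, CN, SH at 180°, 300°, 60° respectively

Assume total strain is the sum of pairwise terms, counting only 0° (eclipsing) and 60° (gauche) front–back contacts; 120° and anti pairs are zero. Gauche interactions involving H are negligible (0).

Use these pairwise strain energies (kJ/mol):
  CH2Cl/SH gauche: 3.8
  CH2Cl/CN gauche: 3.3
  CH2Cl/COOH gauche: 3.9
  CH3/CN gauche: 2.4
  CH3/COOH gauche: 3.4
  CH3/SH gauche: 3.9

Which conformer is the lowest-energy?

A

A (staggered): CH3(120°)/COOH(60°) gauche 3.4; CH3(120°)/CN(180°) gauche 2.4; CH2Cl(240°)/CN(180°) gauche 3.3; CH2Cl(240°)/SH(300°) gauche 3.8 → 12.9 kJ/mol.
B (staggered): CH3(120°)/COOH(180°) gauche 3.4; CH3(120°)/SH(60°) gauche 3.9; CH2Cl(240°)/COOH(180°) gauche 3.9; CH2Cl(240°)/CN(300°) gauche 3.3 → 14.5 kJ/mol.
A has the lowest total (12.9 kJ/mol).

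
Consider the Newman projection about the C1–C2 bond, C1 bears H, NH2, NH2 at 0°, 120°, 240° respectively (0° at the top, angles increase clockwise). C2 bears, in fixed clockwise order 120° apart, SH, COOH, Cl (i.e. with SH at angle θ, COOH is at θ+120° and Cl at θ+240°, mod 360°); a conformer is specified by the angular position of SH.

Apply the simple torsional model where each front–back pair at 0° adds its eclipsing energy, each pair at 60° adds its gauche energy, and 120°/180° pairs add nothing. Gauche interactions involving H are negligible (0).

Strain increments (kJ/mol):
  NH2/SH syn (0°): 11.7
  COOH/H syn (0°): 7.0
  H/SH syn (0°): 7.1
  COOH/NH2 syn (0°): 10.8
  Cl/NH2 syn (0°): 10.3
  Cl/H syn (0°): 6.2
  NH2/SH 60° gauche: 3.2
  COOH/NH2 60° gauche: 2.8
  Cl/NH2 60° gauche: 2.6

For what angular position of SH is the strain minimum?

300°

SH at 0° (eclipsed): H(0°)/SH(0°) eclipsed 7.1; NH2(120°)/COOH(120°) eclipsed 10.8; NH2(240°)/Cl(240°) eclipsed 10.3 → 28.2 kJ/mol.
SH at 60° (staggered): NH2(120°)/SH(60°) gauche 3.2; NH2(120°)/COOH(180°) gauche 2.8; NH2(240°)/COOH(180°) gauche 2.8; NH2(240°)/Cl(300°) gauche 2.6 → 11.4 kJ/mol.
SH at 120° (eclipsed): H(0°)/Cl(0°) eclipsed 6.2; NH2(120°)/SH(120°) eclipsed 11.7; NH2(240°)/COOH(240°) eclipsed 10.8 → 28.7 kJ/mol.
SH at 180° (staggered): NH2(120°)/SH(180°) gauche 3.2; NH2(120°)/Cl(60°) gauche 2.6; NH2(240°)/SH(180°) gauche 3.2; NH2(240°)/COOH(300°) gauche 2.8 → 11.8 kJ/mol.
SH at 240° (eclipsed): H(0°)/COOH(0°) eclipsed 7.0; NH2(120°)/Cl(120°) eclipsed 10.3; NH2(240°)/SH(240°) eclipsed 11.7 → 29.0 kJ/mol.
SH at 300° (staggered): NH2(120°)/COOH(60°) gauche 2.8; NH2(120°)/Cl(180°) gauche 2.6; NH2(240°)/SH(300°) gauche 3.2; NH2(240°)/Cl(180°) gauche 2.6 → 11.2 kJ/mol.
The minimum (11.2 kJ/mol) occurs with SH at 300°.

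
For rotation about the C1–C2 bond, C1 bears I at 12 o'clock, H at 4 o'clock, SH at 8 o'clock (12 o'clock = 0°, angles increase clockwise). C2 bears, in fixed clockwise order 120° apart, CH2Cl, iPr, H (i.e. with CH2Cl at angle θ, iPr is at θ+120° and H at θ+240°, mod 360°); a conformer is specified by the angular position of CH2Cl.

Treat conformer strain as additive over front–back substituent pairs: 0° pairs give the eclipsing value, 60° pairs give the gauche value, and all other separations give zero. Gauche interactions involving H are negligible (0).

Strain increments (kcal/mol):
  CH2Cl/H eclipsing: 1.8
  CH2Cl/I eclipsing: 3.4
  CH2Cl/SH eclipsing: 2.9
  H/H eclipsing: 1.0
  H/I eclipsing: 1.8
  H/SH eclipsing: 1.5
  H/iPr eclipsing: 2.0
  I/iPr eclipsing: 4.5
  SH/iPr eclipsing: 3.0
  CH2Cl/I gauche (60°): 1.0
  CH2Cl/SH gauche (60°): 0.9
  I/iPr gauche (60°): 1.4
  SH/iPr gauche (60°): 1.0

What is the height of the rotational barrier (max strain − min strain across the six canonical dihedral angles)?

CH2Cl at 0° (eclipsed): I–CH2Cl eclipsed, H–iPr eclipsed, SH–H eclipsed; 3.4 + 2.0 + 1.5 = 6.9 kcal/mol.
CH2Cl at 60° (staggered): I–CH2Cl gauche, SH–iPr gauche; 1.0 + 1.0 = 2.0 kcal/mol.
CH2Cl at 120° (eclipsed): I–H eclipsed, H–CH2Cl eclipsed, SH–iPr eclipsed; 1.8 + 1.8 + 3.0 = 6.6 kcal/mol.
CH2Cl at 180° (staggered): I–iPr gauche, SH–CH2Cl gauche, SH–iPr gauche; 1.4 + 0.9 + 1.0 = 3.3 kcal/mol.
CH2Cl at 240° (eclipsed): I–iPr eclipsed, H–H eclipsed, SH–CH2Cl eclipsed; 4.5 + 1.0 + 2.9 = 8.4 kcal/mol.
CH2Cl at 300° (staggered): I–CH2Cl gauche, I–iPr gauche, SH–CH2Cl gauche; 1.0 + 1.4 + 0.9 = 3.3 kcal/mol.
Max at 240° (8.4 kcal/mol), min at 60° (2.0 kcal/mol); barrier = 6.4 kcal/mol.

6.4 kcal/mol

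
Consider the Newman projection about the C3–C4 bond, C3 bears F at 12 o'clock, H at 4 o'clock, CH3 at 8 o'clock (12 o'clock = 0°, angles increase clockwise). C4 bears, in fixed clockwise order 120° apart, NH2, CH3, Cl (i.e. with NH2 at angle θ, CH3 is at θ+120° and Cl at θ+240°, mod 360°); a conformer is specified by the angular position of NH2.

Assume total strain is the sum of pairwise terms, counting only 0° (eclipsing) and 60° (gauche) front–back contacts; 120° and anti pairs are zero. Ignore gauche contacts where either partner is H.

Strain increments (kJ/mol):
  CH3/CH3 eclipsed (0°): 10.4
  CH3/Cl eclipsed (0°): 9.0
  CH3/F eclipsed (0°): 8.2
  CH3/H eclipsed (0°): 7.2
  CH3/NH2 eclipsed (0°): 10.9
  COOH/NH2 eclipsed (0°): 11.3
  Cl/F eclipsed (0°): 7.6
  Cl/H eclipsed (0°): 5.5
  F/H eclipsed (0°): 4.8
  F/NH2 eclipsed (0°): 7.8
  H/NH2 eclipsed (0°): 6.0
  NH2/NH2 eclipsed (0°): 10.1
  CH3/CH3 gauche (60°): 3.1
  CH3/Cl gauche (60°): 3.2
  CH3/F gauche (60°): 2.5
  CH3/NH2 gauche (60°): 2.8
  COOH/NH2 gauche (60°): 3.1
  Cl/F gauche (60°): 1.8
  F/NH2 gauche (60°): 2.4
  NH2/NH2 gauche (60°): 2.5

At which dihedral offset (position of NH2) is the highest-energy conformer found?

240°

NH2 at 0° is eclipsed. F at 0° is eclipsed with NH2 at 0° (7.8); H at 120° is eclipsed with CH3 at 120° (7.2); CH3 at 240° is eclipsed with Cl at 240° (9.0). Total 24.0 kJ/mol.
NH2 at 60° is staggered. F at 0° is gauche with NH2 at 60° (2.4); F at 0° is gauche with Cl at 300° (1.8); CH3 at 240° is gauche with CH3 at 180° (3.1); CH3 at 240° is gauche with Cl at 300° (3.2). Total 10.5 kJ/mol.
NH2 at 120° is eclipsed. F at 0° is eclipsed with Cl at 0° (7.6); H at 120° is eclipsed with NH2 at 120° (6.0); CH3 at 240° is eclipsed with CH3 at 240° (10.4). Total 24.0 kJ/mol.
NH2 at 180° is staggered. F at 0° is gauche with CH3 at 300° (2.5); F at 0° is gauche with Cl at 60° (1.8); CH3 at 240° is gauche with NH2 at 180° (2.8); CH3 at 240° is gauche with CH3 at 300° (3.1). Total 10.2 kJ/mol.
NH2 at 240° is eclipsed. F at 0° is eclipsed with CH3 at 0° (8.2); H at 120° is eclipsed with Cl at 120° (5.5); CH3 at 240° is eclipsed with NH2 at 240° (10.9). Total 24.6 kJ/mol.
NH2 at 300° is staggered. F at 0° is gauche with NH2 at 300° (2.4); F at 0° is gauche with CH3 at 60° (2.5); CH3 at 240° is gauche with NH2 at 300° (2.8); CH3 at 240° is gauche with Cl at 180° (3.2). Total 10.9 kJ/mol.
The maximum (24.6 kJ/mol) occurs with NH2 at 240°.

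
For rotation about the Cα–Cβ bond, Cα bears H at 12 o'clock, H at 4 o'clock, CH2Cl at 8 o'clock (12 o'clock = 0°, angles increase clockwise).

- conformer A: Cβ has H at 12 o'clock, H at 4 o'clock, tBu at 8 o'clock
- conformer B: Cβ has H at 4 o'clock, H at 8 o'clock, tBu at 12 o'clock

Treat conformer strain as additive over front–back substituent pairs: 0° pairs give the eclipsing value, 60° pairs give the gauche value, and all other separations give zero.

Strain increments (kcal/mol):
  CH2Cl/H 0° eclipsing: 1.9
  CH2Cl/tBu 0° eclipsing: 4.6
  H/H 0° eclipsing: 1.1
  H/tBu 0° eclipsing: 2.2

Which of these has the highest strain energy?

A (eclipsed): H–H eclipsed, H–H eclipsed, CH2Cl–tBu eclipsed; 1.1 + 1.1 + 4.6 = 6.8 kcal/mol.
B (eclipsed): H–tBu eclipsed, H–H eclipsed, CH2Cl–H eclipsed; 2.2 + 1.1 + 1.9 = 5.2 kcal/mol.
A has the highest total (6.8 kcal/mol).

A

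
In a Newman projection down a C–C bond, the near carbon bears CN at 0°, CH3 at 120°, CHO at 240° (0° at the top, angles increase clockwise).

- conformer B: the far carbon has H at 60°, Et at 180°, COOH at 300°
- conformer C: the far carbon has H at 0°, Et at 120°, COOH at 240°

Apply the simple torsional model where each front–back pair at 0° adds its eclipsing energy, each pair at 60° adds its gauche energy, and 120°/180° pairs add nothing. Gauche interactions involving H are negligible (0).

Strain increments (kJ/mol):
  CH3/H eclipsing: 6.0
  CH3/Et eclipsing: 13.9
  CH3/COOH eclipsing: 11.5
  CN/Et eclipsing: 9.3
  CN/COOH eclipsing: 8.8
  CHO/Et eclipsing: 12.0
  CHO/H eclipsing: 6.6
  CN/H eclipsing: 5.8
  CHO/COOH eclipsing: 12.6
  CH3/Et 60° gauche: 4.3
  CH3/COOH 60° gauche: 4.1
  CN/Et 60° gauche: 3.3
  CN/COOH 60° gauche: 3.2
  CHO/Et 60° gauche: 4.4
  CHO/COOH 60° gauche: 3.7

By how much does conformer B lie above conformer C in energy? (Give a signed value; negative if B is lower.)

-16.7 kJ/mol

B (staggered): CN–COOH gauche, CH3–Et gauche, CHO–Et gauche, CHO–COOH gauche; 3.2 + 4.3 + 4.4 + 3.7 = 15.6 kJ/mol.
C (eclipsed): CN–H eclipsed, CH3–Et eclipsed, CHO–COOH eclipsed; 5.8 + 13.9 + 12.6 = 32.3 kJ/mol.
E(B) − E(C) = 15.6 − 32.3 = -16.7 kJ/mol.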